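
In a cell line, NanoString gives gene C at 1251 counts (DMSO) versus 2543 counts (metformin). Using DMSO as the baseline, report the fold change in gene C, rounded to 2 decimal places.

2.03

Fold change = 2543 / 1251 = 2.033
gene C is upregulated.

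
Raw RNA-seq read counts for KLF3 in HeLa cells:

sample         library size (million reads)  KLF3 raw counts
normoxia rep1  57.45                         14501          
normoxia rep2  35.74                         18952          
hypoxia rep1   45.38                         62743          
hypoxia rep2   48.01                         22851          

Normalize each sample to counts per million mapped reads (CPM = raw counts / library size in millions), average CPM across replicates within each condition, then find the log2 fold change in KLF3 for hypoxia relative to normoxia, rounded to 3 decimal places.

CPM(normoxia rep1) = 14501 / 57.45 = 252.4108
CPM(normoxia rep2) = 18952 / 35.74 = 530.2742
CPM(hypoxia rep1) = 62743 / 45.38 = 1382.6135
CPM(hypoxia rep2) = 22851 / 48.01 = 475.9633
mean CPM(normoxia) = 391.3425; mean CPM(hypoxia) = 929.2884
Fold change = 929.2884 / 391.3425 = 2.37462
log2(2.37462) = 1.2477

1.248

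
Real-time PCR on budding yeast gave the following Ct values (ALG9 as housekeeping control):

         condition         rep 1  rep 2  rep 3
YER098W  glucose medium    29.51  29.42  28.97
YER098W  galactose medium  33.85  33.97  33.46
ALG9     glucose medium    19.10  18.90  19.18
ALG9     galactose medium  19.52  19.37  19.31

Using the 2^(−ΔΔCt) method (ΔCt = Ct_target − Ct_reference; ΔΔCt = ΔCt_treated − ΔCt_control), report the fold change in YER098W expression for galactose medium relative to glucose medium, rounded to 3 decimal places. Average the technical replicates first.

0.058

Mean Ct: YER098W glucose medium 29.300; YER098W galactose medium 33.760; ALG9 glucose medium 19.060; ALG9 galactose medium 19.400
ΔCt(glucose medium) = 29.300 − 19.060 = 10.240
ΔCt(galactose medium) = 33.760 − 19.400 = 14.360
ΔΔCt = 14.360 − 10.240 = 4.120
Fold change = 2^(−4.120) = 0.0575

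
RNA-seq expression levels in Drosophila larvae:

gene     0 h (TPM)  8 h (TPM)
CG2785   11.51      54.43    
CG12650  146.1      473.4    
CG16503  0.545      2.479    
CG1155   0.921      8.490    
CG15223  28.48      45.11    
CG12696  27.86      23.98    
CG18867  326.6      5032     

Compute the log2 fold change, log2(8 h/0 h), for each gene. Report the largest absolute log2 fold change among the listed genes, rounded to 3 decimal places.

3.946

log2(54.43/11.51) = 2.242  (CG2785)
log2(473.4/146.1) = 1.696  (CG12650)
log2(2.479/0.545) = 2.185  (CG16503)
log2(8.490/0.921) = 3.204  (CG1155)
log2(45.11/28.48) = 0.663  (CG15223)
log2(23.98/27.86) = -0.216  (CG12696)
log2(5032/326.6) = 3.946  (CG18867)
The largest magnitude belongs to CG18867.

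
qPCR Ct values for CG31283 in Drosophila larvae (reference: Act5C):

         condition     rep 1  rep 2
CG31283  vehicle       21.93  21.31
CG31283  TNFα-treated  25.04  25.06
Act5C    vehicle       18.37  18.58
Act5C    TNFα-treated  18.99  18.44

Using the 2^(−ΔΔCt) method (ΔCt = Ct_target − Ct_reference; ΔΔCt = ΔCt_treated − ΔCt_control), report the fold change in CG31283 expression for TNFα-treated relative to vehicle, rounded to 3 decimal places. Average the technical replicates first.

Mean Ct: CG31283 vehicle 21.620; CG31283 TNFα-treated 25.050; Act5C vehicle 18.475; Act5C TNFα-treated 18.715
ΔCt(vehicle) = 21.620 − 18.475 = 3.145
ΔCt(TNFα-treated) = 25.050 − 18.715 = 6.335
ΔΔCt = 6.335 − 3.145 = 3.190
Fold change = 2^(−3.190) = 0.1096

0.110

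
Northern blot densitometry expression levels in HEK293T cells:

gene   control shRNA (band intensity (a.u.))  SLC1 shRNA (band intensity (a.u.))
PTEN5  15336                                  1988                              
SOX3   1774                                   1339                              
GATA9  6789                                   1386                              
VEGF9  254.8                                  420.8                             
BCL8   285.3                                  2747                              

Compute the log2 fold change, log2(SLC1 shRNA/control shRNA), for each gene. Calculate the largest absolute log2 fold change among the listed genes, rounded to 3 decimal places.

log2(1988/15336) = -2.948  (PTEN5)
log2(1339/1774) = -0.406  (SOX3)
log2(1386/6789) = -2.292  (GATA9)
log2(420.8/254.8) = 0.724  (VEGF9)
log2(2747/285.3) = 3.267  (BCL8)
The largest magnitude belongs to BCL8.

3.267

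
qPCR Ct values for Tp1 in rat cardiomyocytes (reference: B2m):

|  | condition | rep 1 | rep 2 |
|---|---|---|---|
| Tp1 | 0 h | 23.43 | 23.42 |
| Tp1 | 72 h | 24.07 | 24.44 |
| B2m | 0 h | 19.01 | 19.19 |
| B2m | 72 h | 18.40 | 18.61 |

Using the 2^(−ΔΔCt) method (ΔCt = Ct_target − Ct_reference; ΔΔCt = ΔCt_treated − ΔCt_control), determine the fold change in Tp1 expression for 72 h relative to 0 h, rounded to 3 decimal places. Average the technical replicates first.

0.372

Mean Ct: Tp1 0 h 23.425; Tp1 72 h 24.255; B2m 0 h 19.100; B2m 72 h 18.505
ΔCt(0 h) = 23.425 − 19.100 = 4.325
ΔCt(72 h) = 24.255 − 18.505 = 5.750
ΔΔCt = 5.750 − 4.325 = 1.425
Fold change = 2^(−1.425) = 0.3724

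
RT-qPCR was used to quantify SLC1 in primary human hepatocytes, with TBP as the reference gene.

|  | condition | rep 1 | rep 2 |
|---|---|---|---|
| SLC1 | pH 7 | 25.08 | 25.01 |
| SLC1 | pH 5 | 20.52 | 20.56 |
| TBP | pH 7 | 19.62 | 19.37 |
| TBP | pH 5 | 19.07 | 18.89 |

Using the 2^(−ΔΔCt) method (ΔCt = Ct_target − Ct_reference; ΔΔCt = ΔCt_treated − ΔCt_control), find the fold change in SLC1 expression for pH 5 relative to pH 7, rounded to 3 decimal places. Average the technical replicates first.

Mean Ct: SLC1 pH 7 25.045; SLC1 pH 5 20.540; TBP pH 7 19.495; TBP pH 5 18.980
ΔCt(pH 7) = 25.045 − 19.495 = 5.550
ΔCt(pH 5) = 20.540 − 18.980 = 1.560
ΔΔCt = 1.560 − 5.550 = -3.990
Fold change = 2^(−(-3.990)) = 2^3.990 = 15.8895

15.889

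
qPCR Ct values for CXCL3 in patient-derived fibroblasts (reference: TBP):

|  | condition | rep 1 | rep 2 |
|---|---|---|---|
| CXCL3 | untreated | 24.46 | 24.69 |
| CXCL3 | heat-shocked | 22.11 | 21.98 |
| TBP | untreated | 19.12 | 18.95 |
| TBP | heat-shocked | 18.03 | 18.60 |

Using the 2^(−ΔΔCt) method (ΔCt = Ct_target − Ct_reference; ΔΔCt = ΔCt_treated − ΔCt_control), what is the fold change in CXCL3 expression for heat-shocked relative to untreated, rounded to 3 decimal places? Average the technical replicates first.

3.506

Mean Ct: CXCL3 untreated 24.575; CXCL3 heat-shocked 22.045; TBP untreated 19.035; TBP heat-shocked 18.315
ΔCt(untreated) = 24.575 − 19.035 = 5.540
ΔCt(heat-shocked) = 22.045 − 18.315 = 3.730
ΔΔCt = 3.730 − 5.540 = -1.810
Fold change = 2^(−(-1.810)) = 2^1.810 = 3.5064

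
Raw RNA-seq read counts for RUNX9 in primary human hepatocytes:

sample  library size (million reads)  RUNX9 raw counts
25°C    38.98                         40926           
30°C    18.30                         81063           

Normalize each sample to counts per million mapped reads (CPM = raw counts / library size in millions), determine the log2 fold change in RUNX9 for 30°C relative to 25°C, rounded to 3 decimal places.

2.077

CPM(25°C) = 40926 / 38.98 = 1049.9230
CPM(30°C) = 81063 / 18.30 = 4429.6721
Fold change = 4429.6721 / 1049.9230 = 4.21904
log2(4.21904) = 2.0769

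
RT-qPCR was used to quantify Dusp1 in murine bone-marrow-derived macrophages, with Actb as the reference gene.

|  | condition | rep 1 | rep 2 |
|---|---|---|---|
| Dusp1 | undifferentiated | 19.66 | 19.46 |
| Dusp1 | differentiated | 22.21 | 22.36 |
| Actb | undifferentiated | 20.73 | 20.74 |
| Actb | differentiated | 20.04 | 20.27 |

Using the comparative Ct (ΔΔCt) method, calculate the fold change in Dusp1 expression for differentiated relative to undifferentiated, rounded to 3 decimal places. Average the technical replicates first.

Mean Ct: Dusp1 undifferentiated 19.560; Dusp1 differentiated 22.285; Actb undifferentiated 20.735; Actb differentiated 20.155
ΔCt(undifferentiated) = 19.560 − 20.735 = -1.175
ΔCt(differentiated) = 22.285 − 20.155 = 2.130
ΔΔCt = 2.130 − (-1.175) = 3.305
Fold change = 2^(−3.305) = 0.1012

0.101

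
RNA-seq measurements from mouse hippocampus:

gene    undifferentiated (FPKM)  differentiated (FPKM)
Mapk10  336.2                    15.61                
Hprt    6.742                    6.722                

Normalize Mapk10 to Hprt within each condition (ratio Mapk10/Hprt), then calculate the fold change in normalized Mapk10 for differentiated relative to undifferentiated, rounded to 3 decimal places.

0.047

Mapk10/Hprt (undifferentiated) = 336.2 / 6.742 = 49.867
Mapk10/Hprt (differentiated) = 15.61 / 6.722 = 2.3222
Fold change = 2.3222 / 49.867 = 0.0466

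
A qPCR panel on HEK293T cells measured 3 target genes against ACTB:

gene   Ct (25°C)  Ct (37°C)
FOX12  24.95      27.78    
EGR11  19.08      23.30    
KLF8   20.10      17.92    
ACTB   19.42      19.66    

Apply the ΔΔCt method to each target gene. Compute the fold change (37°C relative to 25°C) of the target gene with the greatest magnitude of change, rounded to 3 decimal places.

0.063

FOX12: ΔΔCt = (27.78−19.66) − (24.95−19.42) = 8.12 − 5.53 = 2.59; fold change = 2^-2.59 = 0.166
EGR11: ΔΔCt = (23.30−19.66) − (19.08−19.42) = 3.64 − (-0.34) = 3.98; fold change = 2^-3.98 = 0.063
KLF8: ΔΔCt = (17.92−19.66) − (20.10−19.42) = -1.74 − 0.68 = -2.42; fold change = 2^2.42 = 5.352
EGR11 has the largest |ΔΔCt| = 3.98.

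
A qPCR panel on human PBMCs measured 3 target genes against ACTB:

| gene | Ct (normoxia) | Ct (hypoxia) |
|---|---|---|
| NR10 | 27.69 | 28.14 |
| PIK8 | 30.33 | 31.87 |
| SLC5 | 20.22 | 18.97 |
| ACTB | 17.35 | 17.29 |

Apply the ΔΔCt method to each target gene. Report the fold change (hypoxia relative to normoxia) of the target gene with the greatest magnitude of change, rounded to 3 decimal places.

0.330

NR10: ΔΔCt = (28.14−17.29) − (27.69−17.35) = 10.85 − 10.34 = 0.51; fold change = 2^-0.51 = 0.702
PIK8: ΔΔCt = (31.87−17.29) − (30.33−17.35) = 14.58 − 12.98 = 1.60; fold change = 2^-1.60 = 0.330
SLC5: ΔΔCt = (18.97−17.29) − (20.22−17.35) = 1.68 − 2.87 = -1.19; fold change = 2^1.19 = 2.282
PIK8 has the largest |ΔΔCt| = 1.60.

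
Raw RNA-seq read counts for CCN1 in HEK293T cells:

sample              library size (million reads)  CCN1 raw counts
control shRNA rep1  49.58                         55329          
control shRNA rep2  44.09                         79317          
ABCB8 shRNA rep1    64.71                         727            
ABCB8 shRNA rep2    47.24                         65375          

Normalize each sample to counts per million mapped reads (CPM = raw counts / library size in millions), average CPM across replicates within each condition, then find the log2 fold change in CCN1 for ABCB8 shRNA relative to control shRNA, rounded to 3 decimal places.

-1.063

CPM(control shRNA rep1) = 55329 / 49.58 = 1115.9540
CPM(control shRNA rep2) = 79317 / 44.09 = 1798.9794
CPM(ABCB8 shRNA rep1) = 727 / 64.71 = 11.2347
CPM(ABCB8 shRNA rep2) = 65375 / 47.24 = 1383.8908
mean CPM(control shRNA) = 1457.4667; mean CPM(ABCB8 shRNA) = 697.5628
Fold change = 697.5628 / 1457.4667 = 0.47861
log2(0.47861) = -1.0631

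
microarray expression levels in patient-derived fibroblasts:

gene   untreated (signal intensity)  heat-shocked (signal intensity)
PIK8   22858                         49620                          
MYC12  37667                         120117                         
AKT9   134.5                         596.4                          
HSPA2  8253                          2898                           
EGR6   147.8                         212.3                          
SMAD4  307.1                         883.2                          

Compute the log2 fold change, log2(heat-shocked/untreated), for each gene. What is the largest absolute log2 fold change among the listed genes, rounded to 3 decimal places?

log2(49620/22858) = 1.118  (PIK8)
log2(120117/37667) = 1.673  (MYC12)
log2(596.4/134.5) = 2.149  (AKT9)
log2(2898/8253) = -1.510  (HSPA2)
log2(212.3/147.8) = 0.522  (EGR6)
log2(883.2/307.1) = 1.524  (SMAD4)
The largest magnitude belongs to AKT9.

2.149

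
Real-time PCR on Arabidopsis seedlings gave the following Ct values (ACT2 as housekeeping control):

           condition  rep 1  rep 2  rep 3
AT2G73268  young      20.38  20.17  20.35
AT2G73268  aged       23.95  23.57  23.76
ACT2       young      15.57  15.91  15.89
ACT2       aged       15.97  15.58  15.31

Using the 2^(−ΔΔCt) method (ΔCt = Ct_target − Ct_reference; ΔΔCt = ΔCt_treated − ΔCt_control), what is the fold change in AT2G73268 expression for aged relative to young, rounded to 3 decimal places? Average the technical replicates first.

Mean Ct: AT2G73268 young 20.300; AT2G73268 aged 23.760; ACT2 young 15.790; ACT2 aged 15.620
ΔCt(young) = 20.300 − 15.790 = 4.510
ΔCt(aged) = 23.760 − 15.620 = 8.140
ΔΔCt = 8.140 − 4.510 = 3.630
Fold change = 2^(−3.630) = 0.0808

0.081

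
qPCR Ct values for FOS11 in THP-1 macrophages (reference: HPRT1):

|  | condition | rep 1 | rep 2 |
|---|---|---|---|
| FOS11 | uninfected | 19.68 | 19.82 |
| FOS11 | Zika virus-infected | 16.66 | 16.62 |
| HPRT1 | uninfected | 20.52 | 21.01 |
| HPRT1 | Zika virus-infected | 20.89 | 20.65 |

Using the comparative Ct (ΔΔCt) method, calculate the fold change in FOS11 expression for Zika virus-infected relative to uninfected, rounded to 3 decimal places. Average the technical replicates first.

8.664

Mean Ct: FOS11 uninfected 19.750; FOS11 Zika virus-infected 16.640; HPRT1 uninfected 20.765; HPRT1 Zika virus-infected 20.770
ΔCt(uninfected) = 19.750 − 20.765 = -1.015
ΔCt(Zika virus-infected) = 16.640 − 20.770 = -4.130
ΔΔCt = -4.130 − (-1.015) = -3.115
Fold change = 2^(−(-3.115)) = 2^3.115 = 8.6638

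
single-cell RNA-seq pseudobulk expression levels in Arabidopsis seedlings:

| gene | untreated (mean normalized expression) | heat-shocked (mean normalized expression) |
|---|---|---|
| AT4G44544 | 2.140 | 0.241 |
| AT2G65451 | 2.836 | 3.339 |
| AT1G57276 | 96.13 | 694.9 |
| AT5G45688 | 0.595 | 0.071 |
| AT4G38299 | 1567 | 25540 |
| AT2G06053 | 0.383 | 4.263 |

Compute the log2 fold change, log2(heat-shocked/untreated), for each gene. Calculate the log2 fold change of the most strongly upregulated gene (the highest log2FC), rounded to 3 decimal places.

4.027

log2(0.241/2.140) = -3.151  (AT4G44544)
log2(3.339/2.836) = 0.236  (AT2G65451)
log2(694.9/96.13) = 2.854  (AT1G57276)
log2(0.071/0.595) = -3.067  (AT5G45688)
log2(25540/1567) = 4.027  (AT4G38299)
log2(4.263/0.383) = 3.476  (AT2G06053)
AT4G38299 is most strongly upregulated.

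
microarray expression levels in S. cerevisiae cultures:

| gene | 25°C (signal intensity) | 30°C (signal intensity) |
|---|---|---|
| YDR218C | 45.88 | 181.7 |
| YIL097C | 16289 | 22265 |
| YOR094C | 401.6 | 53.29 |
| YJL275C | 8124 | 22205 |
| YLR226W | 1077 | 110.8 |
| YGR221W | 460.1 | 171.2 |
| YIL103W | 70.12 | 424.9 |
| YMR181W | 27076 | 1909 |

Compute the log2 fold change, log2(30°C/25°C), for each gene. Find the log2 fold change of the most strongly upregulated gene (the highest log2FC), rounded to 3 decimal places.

2.599

log2(181.7/45.88) = 1.986  (YDR218C)
log2(22265/16289) = 0.451  (YIL097C)
log2(53.29/401.6) = -2.914  (YOR094C)
log2(22205/8124) = 1.451  (YJL275C)
log2(110.8/1077) = -3.281  (YLR226W)
log2(171.2/460.1) = -1.426  (YGR221W)
log2(424.9/70.12) = 2.599  (YIL103W)
log2(1909/27076) = -3.826  (YMR181W)
YIL103W is most strongly upregulated.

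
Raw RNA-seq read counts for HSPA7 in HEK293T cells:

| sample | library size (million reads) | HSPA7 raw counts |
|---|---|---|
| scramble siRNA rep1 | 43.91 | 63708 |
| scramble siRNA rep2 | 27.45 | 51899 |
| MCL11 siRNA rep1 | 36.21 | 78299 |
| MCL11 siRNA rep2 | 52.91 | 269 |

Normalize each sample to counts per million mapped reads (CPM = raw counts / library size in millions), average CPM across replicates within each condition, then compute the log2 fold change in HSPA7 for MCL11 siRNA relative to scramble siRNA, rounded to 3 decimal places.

-0.625

CPM(scramble siRNA rep1) = 63708 / 43.91 = 1450.8768
CPM(scramble siRNA rep2) = 51899 / 27.45 = 1890.6740
CPM(MCL11 siRNA rep1) = 78299 / 36.21 = 2162.3585
CPM(MCL11 siRNA rep2) = 269 / 52.91 = 5.0841
mean CPM(scramble siRNA) = 1670.7754; mean CPM(MCL11 siRNA) = 1083.7213
Fold change = 1083.7213 / 1670.7754 = 0.64863
log2(0.64863) = -0.6245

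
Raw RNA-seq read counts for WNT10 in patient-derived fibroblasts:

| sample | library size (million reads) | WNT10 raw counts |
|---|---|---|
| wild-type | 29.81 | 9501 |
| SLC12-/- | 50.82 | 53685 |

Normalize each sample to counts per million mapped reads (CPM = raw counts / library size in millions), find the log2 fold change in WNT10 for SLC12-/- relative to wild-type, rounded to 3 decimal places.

CPM(wild-type) = 9501 / 29.81 = 318.7186
CPM(SLC12-/-) = 53685 / 50.82 = 1056.3754
Fold change = 1056.3754 / 318.7186 = 3.31445
log2(3.31445) = 1.7288

1.729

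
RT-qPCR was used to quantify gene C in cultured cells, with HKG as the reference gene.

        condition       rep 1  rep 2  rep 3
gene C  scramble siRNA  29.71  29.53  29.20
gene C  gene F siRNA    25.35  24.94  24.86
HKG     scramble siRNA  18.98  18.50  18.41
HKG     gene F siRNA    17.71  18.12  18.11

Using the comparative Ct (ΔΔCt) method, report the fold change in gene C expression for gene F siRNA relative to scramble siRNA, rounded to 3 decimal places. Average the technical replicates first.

13.737

Mean Ct: gene C scramble siRNA 29.480; gene C gene F siRNA 25.050; HKG scramble siRNA 18.630; HKG gene F siRNA 17.980
ΔCt(scramble siRNA) = 29.480 − 18.630 = 10.850
ΔCt(gene F siRNA) = 25.050 − 17.980 = 7.070
ΔΔCt = 7.070 − 10.850 = -3.780
Fold change = 2^(−(-3.780)) = 2^3.780 = 13.7370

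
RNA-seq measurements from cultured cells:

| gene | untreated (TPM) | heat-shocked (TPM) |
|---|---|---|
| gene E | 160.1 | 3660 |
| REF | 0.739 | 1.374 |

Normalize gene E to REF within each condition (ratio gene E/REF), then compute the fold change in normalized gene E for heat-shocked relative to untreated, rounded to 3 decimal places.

12.296

gene E/REF (untreated) = 160.1 / 0.739 = 216.64
gene E/REF (heat-shocked) = 3660 / 1.374 = 2663.8
Fold change = 2663.8 / 216.64 = 12.2955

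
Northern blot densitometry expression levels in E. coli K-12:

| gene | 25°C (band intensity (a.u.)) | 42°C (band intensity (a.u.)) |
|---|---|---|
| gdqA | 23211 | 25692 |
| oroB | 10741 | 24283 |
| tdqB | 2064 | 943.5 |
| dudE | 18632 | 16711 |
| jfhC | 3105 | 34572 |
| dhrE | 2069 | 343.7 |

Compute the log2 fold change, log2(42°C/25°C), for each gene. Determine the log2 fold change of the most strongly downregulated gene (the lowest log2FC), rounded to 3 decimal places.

-2.590

log2(25692/23211) = 0.147  (gdqA)
log2(24283/10741) = 1.177  (oroB)
log2(943.5/2064) = -1.129  (tdqB)
log2(16711/18632) = -0.157  (dudE)
log2(34572/3105) = 3.477  (jfhC)
log2(343.7/2069) = -2.590  (dhrE)
dhrE is most strongly downregulated.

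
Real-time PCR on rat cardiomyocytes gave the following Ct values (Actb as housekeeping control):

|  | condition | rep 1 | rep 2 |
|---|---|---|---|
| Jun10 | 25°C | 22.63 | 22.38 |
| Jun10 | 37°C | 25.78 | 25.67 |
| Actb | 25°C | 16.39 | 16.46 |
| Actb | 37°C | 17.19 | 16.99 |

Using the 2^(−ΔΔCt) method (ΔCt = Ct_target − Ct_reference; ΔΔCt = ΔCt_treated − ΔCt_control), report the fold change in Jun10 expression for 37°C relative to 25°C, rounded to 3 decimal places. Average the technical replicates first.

0.170

Mean Ct: Jun10 25°C 22.505; Jun10 37°C 25.725; Actb 25°C 16.425; Actb 37°C 17.090
ΔCt(25°C) = 22.505 − 16.425 = 6.080
ΔCt(37°C) = 25.725 − 17.090 = 8.635
ΔΔCt = 8.635 − 6.080 = 2.555
Fold change = 2^(−2.555) = 0.1702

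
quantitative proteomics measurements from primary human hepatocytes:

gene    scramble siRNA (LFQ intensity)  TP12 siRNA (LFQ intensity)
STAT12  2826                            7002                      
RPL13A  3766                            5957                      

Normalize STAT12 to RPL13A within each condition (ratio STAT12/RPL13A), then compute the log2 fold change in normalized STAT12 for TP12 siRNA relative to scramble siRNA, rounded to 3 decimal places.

STAT12/RPL13A (scramble siRNA) = 2826 / 3766 = 0.7504
STAT12/RPL13A (TP12 siRNA) = 7002 / 5957 = 1.1754
Fold change = 1.1754 / 0.7504 = 1.5664
log2(1.5664) = 0.6475

0.647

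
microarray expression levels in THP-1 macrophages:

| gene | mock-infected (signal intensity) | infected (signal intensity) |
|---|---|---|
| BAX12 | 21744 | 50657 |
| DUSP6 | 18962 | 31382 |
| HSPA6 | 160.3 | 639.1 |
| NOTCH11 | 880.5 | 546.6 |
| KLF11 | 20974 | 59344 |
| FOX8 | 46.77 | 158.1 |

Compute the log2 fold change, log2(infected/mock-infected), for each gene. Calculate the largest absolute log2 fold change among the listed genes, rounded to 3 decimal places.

log2(50657/21744) = 1.220  (BAX12)
log2(31382/18962) = 0.727  (DUSP6)
log2(639.1/160.3) = 1.995  (HSPA6)
log2(546.6/880.5) = -0.688  (NOTCH11)
log2(59344/20974) = 1.501  (KLF11)
log2(158.1/46.77) = 1.757  (FOX8)
The largest magnitude belongs to HSPA6.

1.995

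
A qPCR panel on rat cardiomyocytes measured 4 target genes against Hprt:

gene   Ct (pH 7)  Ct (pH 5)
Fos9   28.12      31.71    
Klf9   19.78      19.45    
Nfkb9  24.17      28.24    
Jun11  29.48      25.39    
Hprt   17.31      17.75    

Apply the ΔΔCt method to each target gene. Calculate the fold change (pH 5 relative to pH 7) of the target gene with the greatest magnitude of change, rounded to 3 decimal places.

23.103

Fos9: ΔΔCt = (31.71−17.75) − (28.12−17.31) = 13.96 − 10.81 = 3.15; fold change = 2^-3.15 = 0.113
Klf9: ΔΔCt = (19.45−17.75) − (19.78−17.31) = 1.70 − 2.47 = -0.77; fold change = 2^0.77 = 1.705
Nfkb9: ΔΔCt = (28.24−17.75) − (24.17−17.31) = 10.49 − 6.86 = 3.63; fold change = 2^-3.63 = 0.081
Jun11: ΔΔCt = (25.39−17.75) − (29.48−17.31) = 7.64 − 12.17 = -4.53; fold change = 2^4.53 = 23.103
Jun11 has the largest |ΔΔCt| = 4.53.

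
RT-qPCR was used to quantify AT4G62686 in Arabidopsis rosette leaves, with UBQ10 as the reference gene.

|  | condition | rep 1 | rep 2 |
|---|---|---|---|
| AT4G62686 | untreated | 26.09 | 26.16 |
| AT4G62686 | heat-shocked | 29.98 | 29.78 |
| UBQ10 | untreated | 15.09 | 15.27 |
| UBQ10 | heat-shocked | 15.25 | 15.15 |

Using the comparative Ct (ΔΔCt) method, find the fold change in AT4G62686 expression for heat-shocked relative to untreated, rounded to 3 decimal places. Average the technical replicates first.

Mean Ct: AT4G62686 untreated 26.125; AT4G62686 heat-shocked 29.880; UBQ10 untreated 15.180; UBQ10 heat-shocked 15.200
ΔCt(untreated) = 26.125 − 15.180 = 10.945
ΔCt(heat-shocked) = 29.880 − 15.200 = 14.680
ΔΔCt = 14.680 − 10.945 = 3.735
Fold change = 2^(−3.735) = 0.0751

0.075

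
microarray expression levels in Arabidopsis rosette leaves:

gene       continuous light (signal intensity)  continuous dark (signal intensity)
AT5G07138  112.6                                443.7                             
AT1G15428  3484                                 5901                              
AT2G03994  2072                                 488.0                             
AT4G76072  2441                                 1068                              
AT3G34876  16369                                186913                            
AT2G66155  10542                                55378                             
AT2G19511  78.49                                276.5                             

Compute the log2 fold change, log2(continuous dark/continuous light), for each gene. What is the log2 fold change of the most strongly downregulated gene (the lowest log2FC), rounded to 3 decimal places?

log2(443.7/112.6) = 1.978  (AT5G07138)
log2(5901/3484) = 0.760  (AT1G15428)
log2(488.0/2072) = -2.086  (AT2G03994)
log2(1068/2441) = -1.193  (AT4G76072)
log2(186913/16369) = 3.513  (AT3G34876)
log2(55378/10542) = 2.393  (AT2G66155)
log2(276.5/78.49) = 1.817  (AT2G19511)
AT2G03994 is most strongly downregulated.

-2.086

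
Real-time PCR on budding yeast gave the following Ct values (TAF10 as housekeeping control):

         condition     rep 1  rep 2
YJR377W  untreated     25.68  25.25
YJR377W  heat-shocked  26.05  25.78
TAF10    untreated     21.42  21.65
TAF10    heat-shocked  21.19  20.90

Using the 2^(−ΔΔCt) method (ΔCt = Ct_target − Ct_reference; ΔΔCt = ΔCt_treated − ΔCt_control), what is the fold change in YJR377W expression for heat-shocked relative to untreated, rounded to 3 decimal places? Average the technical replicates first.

0.521

Mean Ct: YJR377W untreated 25.465; YJR377W heat-shocked 25.915; TAF10 untreated 21.535; TAF10 heat-shocked 21.045
ΔCt(untreated) = 25.465 − 21.535 = 3.930
ΔCt(heat-shocked) = 25.915 − 21.045 = 4.870
ΔΔCt = 4.870 − 3.930 = 0.940
Fold change = 2^(−0.940) = 0.5212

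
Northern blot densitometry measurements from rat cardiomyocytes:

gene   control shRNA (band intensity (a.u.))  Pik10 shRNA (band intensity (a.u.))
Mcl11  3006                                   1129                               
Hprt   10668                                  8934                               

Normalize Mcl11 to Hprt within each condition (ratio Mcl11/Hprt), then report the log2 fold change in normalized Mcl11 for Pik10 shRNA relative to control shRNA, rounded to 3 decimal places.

Mcl11/Hprt (control shRNA) = 3006 / 10668 = 0.28178
Mcl11/Hprt (Pik10 shRNA) = 1129 / 8934 = 0.12637
Fold change = 0.12637 / 0.28178 = 0.4485
log2(0.4485) = -1.1569

-1.157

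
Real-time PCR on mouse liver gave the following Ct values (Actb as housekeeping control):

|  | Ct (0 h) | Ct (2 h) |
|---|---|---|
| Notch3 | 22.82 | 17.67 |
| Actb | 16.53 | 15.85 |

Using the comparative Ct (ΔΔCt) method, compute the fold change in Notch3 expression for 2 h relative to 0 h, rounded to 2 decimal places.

22.16

ΔCt(0 h) = 22.820 − 16.530 = 6.290
ΔCt(2 h) = 17.670 − 15.850 = 1.820
ΔΔCt = 1.820 − 6.290 = -4.470
Fold change = 2^(−(-4.470)) = 2^4.470 = 22.162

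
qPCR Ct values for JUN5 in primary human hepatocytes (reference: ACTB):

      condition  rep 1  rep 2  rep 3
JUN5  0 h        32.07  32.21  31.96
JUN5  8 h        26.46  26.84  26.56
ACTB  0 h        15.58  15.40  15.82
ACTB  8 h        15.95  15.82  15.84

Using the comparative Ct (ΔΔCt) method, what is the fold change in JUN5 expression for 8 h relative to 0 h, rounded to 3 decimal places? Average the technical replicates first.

Mean Ct: JUN5 0 h 32.080; JUN5 8 h 26.620; ACTB 0 h 15.600; ACTB 8 h 15.870
ΔCt(0 h) = 32.080 − 15.600 = 16.480
ΔCt(8 h) = 26.620 − 15.870 = 10.750
ΔΔCt = 10.750 − 16.480 = -5.730
Fold change = 2^(−(-5.730)) = 2^5.730 = 53.0765

53.076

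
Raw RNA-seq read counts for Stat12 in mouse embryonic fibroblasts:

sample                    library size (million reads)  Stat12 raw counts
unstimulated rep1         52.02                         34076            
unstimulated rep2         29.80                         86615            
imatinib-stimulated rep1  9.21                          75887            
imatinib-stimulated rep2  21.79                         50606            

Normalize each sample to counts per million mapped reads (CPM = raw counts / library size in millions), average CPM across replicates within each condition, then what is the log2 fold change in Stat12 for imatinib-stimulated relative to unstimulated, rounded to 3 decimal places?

1.568

CPM(unstimulated rep1) = 34076 / 52.02 = 655.0557
CPM(unstimulated rep2) = 86615 / 29.80 = 2906.5436
CPM(imatinib-stimulated rep1) = 75887 / 9.21 = 8239.6308
CPM(imatinib-stimulated rep2) = 50606 / 21.79 = 2322.4415
mean CPM(unstimulated) = 1780.7997; mean CPM(imatinib-stimulated) = 5281.0362
Fold change = 5281.0362 / 1780.7997 = 2.96554
log2(2.96554) = 1.5683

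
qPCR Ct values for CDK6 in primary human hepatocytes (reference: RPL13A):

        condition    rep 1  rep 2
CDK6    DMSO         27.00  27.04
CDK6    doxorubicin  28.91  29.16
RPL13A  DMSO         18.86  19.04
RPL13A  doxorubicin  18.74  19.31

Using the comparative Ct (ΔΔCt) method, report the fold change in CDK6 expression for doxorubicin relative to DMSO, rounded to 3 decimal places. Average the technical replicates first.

Mean Ct: CDK6 DMSO 27.020; CDK6 doxorubicin 29.035; RPL13A DMSO 18.950; RPL13A doxorubicin 19.025
ΔCt(DMSO) = 27.020 − 18.950 = 8.070
ΔCt(doxorubicin) = 29.035 − 19.025 = 10.010
ΔΔCt = 10.010 − 8.070 = 1.940
Fold change = 2^(−1.940) = 0.2606

0.261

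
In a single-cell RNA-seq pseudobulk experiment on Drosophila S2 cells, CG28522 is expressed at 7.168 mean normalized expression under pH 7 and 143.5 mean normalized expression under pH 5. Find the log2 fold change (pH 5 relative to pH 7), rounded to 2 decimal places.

Fold change = 143.5 / 7.168 = 20.0195
log2(20.0195) = 4.323

4.32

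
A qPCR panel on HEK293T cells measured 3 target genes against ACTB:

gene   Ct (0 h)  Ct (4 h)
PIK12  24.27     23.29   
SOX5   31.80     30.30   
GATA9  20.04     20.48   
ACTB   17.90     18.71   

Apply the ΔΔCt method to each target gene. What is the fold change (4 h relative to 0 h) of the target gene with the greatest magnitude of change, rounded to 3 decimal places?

PIK12: ΔΔCt = (23.29−18.71) − (24.27−17.90) = 4.58 − 6.37 = -1.79; fold change = 2^1.79 = 3.458
SOX5: ΔΔCt = (30.30−18.71) − (31.80−17.90) = 11.59 − 13.90 = -2.31; fold change = 2^2.31 = 4.959
GATA9: ΔΔCt = (20.48−18.71) − (20.04−17.90) = 1.77 − 2.14 = -0.37; fold change = 2^0.37 = 1.292
SOX5 has the largest |ΔΔCt| = 2.31.

4.959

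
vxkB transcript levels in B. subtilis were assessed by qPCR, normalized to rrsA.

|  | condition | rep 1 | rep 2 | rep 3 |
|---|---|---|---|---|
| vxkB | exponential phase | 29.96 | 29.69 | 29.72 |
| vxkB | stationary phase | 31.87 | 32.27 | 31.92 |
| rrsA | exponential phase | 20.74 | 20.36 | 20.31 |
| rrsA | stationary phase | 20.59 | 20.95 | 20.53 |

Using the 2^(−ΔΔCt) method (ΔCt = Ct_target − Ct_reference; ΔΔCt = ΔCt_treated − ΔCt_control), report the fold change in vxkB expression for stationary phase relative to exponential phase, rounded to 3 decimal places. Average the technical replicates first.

0.248

Mean Ct: vxkB exponential phase 29.790; vxkB stationary phase 32.020; rrsA exponential phase 20.470; rrsA stationary phase 20.690
ΔCt(exponential phase) = 29.790 − 20.470 = 9.320
ΔCt(stationary phase) = 32.020 − 20.690 = 11.330
ΔΔCt = 11.330 − 9.320 = 2.010
Fold change = 2^(−2.010) = 0.2483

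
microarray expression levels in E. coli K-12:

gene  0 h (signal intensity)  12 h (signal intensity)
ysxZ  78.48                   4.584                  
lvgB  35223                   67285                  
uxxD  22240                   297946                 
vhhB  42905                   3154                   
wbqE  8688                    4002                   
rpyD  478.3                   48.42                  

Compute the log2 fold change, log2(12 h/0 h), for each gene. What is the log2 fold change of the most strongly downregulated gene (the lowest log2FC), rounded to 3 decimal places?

log2(4.584/78.48) = -4.098  (ysxZ)
log2(67285/35223) = 0.934  (lvgB)
log2(297946/22240) = 3.744  (uxxD)
log2(3154/42905) = -3.766  (vhhB)
log2(4002/8688) = -1.118  (wbqE)
log2(48.42/478.3) = -3.304  (rpyD)
ysxZ is most strongly downregulated.

-4.098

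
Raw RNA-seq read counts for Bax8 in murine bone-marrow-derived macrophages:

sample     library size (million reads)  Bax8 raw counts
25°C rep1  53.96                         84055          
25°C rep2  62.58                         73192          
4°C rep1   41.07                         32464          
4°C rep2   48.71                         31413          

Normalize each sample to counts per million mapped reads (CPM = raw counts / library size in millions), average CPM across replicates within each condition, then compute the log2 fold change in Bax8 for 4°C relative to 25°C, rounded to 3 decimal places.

CPM(25°C rep1) = 84055 / 53.96 = 1557.7279
CPM(25°C rep2) = 73192 / 62.58 = 1169.5749
CPM(4°C rep1) = 32464 / 41.07 = 790.4553
CPM(4°C rep2) = 31413 / 48.71 = 644.8984
mean CPM(25°C) = 1363.6514; mean CPM(4°C) = 717.6768
Fold change = 717.6768 / 1363.6514 = 0.52629
log2(0.52629) = -0.9261

-0.926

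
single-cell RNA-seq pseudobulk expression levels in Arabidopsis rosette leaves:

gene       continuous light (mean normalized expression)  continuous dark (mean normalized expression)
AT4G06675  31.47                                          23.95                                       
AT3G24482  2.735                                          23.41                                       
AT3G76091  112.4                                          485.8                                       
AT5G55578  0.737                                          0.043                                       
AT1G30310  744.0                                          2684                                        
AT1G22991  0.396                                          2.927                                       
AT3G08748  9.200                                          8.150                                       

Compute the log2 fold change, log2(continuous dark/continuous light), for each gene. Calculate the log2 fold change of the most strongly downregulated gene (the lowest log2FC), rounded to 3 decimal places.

-4.099

log2(23.95/31.47) = -0.394  (AT4G06675)
log2(23.41/2.735) = 3.098  (AT3G24482)
log2(485.8/112.4) = 2.112  (AT3G76091)
log2(0.043/0.737) = -4.099  (AT5G55578)
log2(2684/744.0) = 1.851  (AT1G30310)
log2(2.927/0.396) = 2.886  (AT1G22991)
log2(8.150/9.200) = -0.175  (AT3G08748)
AT5G55578 is most strongly downregulated.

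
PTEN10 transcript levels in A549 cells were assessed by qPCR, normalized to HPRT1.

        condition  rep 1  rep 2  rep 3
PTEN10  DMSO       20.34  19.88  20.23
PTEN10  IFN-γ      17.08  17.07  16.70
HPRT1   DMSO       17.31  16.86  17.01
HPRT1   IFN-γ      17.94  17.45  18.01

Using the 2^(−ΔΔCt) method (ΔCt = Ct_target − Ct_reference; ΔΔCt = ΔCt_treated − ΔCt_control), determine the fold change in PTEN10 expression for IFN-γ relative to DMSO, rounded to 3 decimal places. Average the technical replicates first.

Mean Ct: PTEN10 DMSO 20.150; PTEN10 IFN-γ 16.950; HPRT1 DMSO 17.060; HPRT1 IFN-γ 17.800
ΔCt(DMSO) = 20.150 − 17.060 = 3.090
ΔCt(IFN-γ) = 16.950 − 17.800 = -0.850
ΔΔCt = -0.850 − 3.090 = -3.940
Fold change = 2^(−(-3.940)) = 2^3.940 = 15.3482

15.348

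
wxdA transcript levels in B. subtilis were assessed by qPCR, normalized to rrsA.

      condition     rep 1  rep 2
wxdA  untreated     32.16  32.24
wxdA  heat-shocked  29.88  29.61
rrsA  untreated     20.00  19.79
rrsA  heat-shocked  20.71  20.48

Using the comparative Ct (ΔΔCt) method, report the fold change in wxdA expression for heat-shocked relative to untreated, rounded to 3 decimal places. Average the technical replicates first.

8.907

Mean Ct: wxdA untreated 32.200; wxdA heat-shocked 29.745; rrsA untreated 19.895; rrsA heat-shocked 20.595
ΔCt(untreated) = 32.200 − 19.895 = 12.305
ΔCt(heat-shocked) = 29.745 − 20.595 = 9.150
ΔΔCt = 9.150 − 12.305 = -3.155
Fold change = 2^(−(-3.155)) = 2^3.155 = 8.9074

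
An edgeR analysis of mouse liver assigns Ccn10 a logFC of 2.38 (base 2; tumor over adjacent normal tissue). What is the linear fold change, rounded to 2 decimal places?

5.21

Fold change = 2^(2.38) = 5.205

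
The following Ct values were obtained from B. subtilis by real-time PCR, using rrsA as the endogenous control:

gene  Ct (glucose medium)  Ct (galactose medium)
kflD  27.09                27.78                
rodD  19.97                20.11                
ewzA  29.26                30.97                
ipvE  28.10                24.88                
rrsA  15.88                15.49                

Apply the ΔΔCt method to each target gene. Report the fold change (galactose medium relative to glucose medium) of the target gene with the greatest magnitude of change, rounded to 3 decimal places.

7.111

kflD: ΔΔCt = (27.78−15.49) − (27.09−15.88) = 12.29 − 11.21 = 1.08; fold change = 2^-1.08 = 0.473
rodD: ΔΔCt = (20.11−15.49) − (19.97−15.88) = 4.62 − 4.09 = 0.53; fold change = 2^-0.53 = 0.693
ewzA: ΔΔCt = (30.97−15.49) − (29.26−15.88) = 15.48 − 13.38 = 2.10; fold change = 2^-2.10 = 0.233
ipvE: ΔΔCt = (24.88−15.49) − (28.10−15.88) = 9.39 − 12.22 = -2.83; fold change = 2^2.83 = 7.111
ipvE has the largest |ΔΔCt| = 2.83.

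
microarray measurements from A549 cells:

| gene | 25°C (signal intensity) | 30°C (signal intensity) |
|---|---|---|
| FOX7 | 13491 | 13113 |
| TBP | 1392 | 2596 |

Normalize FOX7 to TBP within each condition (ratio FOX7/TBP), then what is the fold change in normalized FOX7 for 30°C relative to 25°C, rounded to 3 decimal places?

FOX7/TBP (25°C) = 13491 / 1392 = 9.6918
FOX7/TBP (30°C) = 13113 / 2596 = 5.0512
Fold change = 5.0512 / 9.6918 = 0.5212

0.521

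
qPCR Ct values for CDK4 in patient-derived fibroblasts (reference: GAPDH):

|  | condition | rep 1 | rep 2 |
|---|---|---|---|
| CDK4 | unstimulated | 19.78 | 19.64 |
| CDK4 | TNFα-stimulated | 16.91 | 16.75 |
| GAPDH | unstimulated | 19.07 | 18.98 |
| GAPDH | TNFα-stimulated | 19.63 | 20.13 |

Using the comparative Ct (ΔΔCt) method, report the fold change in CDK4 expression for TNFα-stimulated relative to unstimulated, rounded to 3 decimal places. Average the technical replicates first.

13.315

Mean Ct: CDK4 unstimulated 19.710; CDK4 TNFα-stimulated 16.830; GAPDH unstimulated 19.025; GAPDH TNFα-stimulated 19.880
ΔCt(unstimulated) = 19.710 − 19.025 = 0.685
ΔCt(TNFα-stimulated) = 16.830 − 19.880 = -3.050
ΔΔCt = -3.050 − 0.685 = -3.735
Fold change = 2^(−(-3.735)) = 2^3.735 = 13.3152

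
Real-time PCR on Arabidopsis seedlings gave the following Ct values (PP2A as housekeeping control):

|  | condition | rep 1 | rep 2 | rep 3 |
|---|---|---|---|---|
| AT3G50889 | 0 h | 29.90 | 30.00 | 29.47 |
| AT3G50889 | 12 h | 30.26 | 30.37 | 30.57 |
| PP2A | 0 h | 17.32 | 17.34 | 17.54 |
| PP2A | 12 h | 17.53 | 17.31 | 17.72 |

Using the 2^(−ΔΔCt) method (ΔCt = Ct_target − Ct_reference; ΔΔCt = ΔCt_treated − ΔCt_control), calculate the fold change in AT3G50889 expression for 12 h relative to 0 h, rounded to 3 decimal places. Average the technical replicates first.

0.712

Mean Ct: AT3G50889 0 h 29.790; AT3G50889 12 h 30.400; PP2A 0 h 17.400; PP2A 12 h 17.520
ΔCt(0 h) = 29.790 − 17.400 = 12.390
ΔCt(12 h) = 30.400 − 17.520 = 12.880
ΔΔCt = 12.880 − 12.390 = 0.490
Fold change = 2^(−0.490) = 0.7120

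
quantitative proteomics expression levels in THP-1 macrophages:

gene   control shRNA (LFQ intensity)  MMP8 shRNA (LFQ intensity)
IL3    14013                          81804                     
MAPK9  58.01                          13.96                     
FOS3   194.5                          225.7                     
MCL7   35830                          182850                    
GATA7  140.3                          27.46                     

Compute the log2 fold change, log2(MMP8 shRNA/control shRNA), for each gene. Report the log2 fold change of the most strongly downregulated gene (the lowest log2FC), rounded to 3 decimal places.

log2(81804/14013) = 2.545  (IL3)
log2(13.96/58.01) = -2.055  (MAPK9)
log2(225.7/194.5) = 0.215  (FOS3)
log2(182850/35830) = 2.351  (MCL7)
log2(27.46/140.3) = -2.353  (GATA7)
GATA7 is most strongly downregulated.

-2.353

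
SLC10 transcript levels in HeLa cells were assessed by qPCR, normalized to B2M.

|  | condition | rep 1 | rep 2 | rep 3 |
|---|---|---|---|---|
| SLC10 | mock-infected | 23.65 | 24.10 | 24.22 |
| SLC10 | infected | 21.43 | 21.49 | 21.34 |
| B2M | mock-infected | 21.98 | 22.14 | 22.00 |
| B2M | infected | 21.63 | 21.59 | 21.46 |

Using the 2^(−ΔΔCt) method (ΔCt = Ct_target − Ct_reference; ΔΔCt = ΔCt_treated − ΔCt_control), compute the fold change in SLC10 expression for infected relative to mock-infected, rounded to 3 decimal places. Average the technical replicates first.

4.257

Mean Ct: SLC10 mock-infected 23.990; SLC10 infected 21.420; B2M mock-infected 22.040; B2M infected 21.560
ΔCt(mock-infected) = 23.990 − 22.040 = 1.950
ΔCt(infected) = 21.420 − 21.560 = -0.140
ΔΔCt = -0.140 − 1.950 = -2.090
Fold change = 2^(−(-2.090)) = 2^2.090 = 4.2575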